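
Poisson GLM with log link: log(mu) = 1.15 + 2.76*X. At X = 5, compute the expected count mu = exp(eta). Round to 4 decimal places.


Compute eta = 1.15 + 2.76 * 5 = 14.9500.
Apply inverse link: mu = e^14.9500 = 3109585.5139.

3109585.5139


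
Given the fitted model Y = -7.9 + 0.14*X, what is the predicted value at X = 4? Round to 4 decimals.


Substitute X = 4 into the equation:
Y = -7.9 + 0.14 * 4 = -7.9 + 0.5600 = -7.3400.

-7.3400


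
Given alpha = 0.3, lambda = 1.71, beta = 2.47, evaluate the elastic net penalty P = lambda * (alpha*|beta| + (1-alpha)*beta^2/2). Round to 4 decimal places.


Compute:
L1 = 0.3 * 2.47 = 0.7410.
L2 = 0.7 * 2.47^2 / 2 = 2.1353.
Penalty = 1.71 * (0.7410 + 2.1353) = 4.9185.

4.9185


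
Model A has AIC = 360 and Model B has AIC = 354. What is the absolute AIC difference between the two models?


Compute |360 - 354| = 6.
Model B has the smaller AIC.

6


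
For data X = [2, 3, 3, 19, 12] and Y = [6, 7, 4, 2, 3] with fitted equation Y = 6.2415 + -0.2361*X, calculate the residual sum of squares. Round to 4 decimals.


For each point, residual = actual - predicted.
Residuals: [0.2307, 1.4668, -1.5332, 0.2444, -0.4083].
Sum of squared residuals = 4.7819.

4.7819


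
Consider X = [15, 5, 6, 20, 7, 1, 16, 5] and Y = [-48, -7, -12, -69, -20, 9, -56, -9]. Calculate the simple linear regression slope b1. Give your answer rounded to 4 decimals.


First compute the means: xbar = 9.3750, ybar = -26.5000.
Then S_xx = sum((xi - xbar)^2) = 313.8750.
S_xy = sum((xi - xbar)(yi - ybar)) = -1291.5000.
b1 = S_xy / S_xx = -1291.5000 / 313.8750 = -4.1147.

-4.1147


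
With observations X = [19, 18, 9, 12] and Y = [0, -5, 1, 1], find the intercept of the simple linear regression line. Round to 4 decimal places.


First find the slope: b1 = -0.3696.
Means: xbar = 14.5000, ybar = -0.7500.
b0 = ybar - b1 * xbar = -0.7500 - -0.3696 * 14.5000 = 4.6087.

4.6087


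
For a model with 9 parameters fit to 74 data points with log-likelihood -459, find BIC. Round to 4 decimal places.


k * ln(n) = 9 * ln(74) = 9 * 4.304065 = 38.736585.
-2 * loglik = -2 * (-459) = 918.
BIC = 38.736585 + 918 = 956.736585, which rounds to 956.7366.

956.7366


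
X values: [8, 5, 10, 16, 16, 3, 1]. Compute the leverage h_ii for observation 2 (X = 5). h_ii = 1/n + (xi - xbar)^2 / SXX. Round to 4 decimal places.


Mean of X: xbar = 8.4286.
SXX = 213.7143.
For X = 5: h = 1/7 + (5 - 8.4286)^2/213.7143 = 0.1979.

0.1979


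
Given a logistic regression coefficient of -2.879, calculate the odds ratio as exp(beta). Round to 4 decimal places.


Odds ratio = exp(beta) = exp(-2.879).
= 0.0562.

0.0562


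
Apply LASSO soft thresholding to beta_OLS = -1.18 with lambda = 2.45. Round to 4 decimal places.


Absolute value: |-1.18| = 1.18.
Compare to lambda = 2.45.
Since |beta| <= lambda, the coefficient is set to 0.

0.0000


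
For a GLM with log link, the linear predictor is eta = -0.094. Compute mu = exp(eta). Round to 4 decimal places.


mu = exp(eta) = exp(-0.094).
= 0.9103.

0.9103


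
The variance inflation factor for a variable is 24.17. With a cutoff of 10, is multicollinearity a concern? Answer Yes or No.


Compare VIF = 24.17 to the threshold of 10.
24.17 >= 10, so the answer is Yes.

Yes


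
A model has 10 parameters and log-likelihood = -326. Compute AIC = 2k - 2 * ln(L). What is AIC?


AIC = 2k - 2*loglik = 2(10) - 2(-326).
= 20 + 652 = 672.

672


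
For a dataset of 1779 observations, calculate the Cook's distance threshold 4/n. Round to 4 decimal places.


The threshold is 4/n.
4/1779 = 0.0022.

0.0022


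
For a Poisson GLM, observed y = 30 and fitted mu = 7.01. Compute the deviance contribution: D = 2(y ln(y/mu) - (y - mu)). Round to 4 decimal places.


y/mu = 30/7.01 = 4.279601 (approx.), and ln(30/7.01) = 1.453860.
y * ln(y/mu) = 30 * 1.453860 = 43.615800.
y - mu = 22.99.
D = 2 * (43.615800 - 22.99) = 41.251600, which rounds to 41.2516.

41.2516


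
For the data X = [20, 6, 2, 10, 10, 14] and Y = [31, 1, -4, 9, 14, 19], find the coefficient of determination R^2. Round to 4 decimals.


The fitted line is Y = -9.0000 + 2.0000*X.
SSres = 18.0000, SStot = 799.3333.
R^2 = 1 - SSres/SStot = 0.9775.

0.9775


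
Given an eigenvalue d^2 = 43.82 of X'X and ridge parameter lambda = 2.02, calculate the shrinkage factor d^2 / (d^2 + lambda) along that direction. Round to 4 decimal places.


d^2 + lambda = 43.82 + 2.02 = 45.8400.
Shrinkage factor = 43.82/45.8400 = 0.9559.

0.9559


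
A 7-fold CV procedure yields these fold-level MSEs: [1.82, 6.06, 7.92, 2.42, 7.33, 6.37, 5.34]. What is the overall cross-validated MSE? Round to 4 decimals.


Sum of fold MSEs = 37.2600.
Average = 37.2600 / 7 = 5.3229.

5.3229


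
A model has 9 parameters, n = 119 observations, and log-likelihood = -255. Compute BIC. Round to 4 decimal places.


k * ln(n) = 9 * ln(119) = 9 * 4.779123 = 43.012107.
-2 * loglik = -2 * (-255) = 510.
BIC = 43.012107 + 510 = 553.012107, which rounds to 553.0121.

553.0121


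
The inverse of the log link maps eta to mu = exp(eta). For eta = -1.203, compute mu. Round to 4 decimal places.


mu = exp(eta) = exp(-1.203).
= 0.3003.

0.3003


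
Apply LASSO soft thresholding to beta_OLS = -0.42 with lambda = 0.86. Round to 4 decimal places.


Check: |-0.42| = 0.42 vs lambda = 0.86.
Since |beta| <= lambda, the coefficient is set to 0.
Soft-thresholded coefficient = 0.0000.

0.0000


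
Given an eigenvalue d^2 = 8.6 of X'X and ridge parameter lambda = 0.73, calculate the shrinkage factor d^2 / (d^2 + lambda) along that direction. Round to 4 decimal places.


Compute the denominator: 8.6 + 0.73 = 9.3300.
Shrinkage factor = 8.6 / 9.3300 = 0.9218.

0.9218


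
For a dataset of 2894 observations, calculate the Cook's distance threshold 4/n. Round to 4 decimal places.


The threshold is 4/n.
4/2894 = 0.0014.

0.0014


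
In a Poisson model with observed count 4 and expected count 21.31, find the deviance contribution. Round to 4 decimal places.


y/mu = 4/21.31 = 0.187705 (approx.), and ln(4/21.31) = -1.672882.
y * ln(y/mu) = 4 * -1.672882 = -6.691528.
y - mu = -17.31.
D = 2 * (-6.691528 - -17.31) = 21.236944, which rounds to 21.2369.

21.2369


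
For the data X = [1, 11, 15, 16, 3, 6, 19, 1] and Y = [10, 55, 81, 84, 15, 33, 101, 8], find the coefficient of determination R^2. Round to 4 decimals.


The fitted line is Y = 2.1070 + 5.1409*X.
SSres = 32.6899, SStot = 9599.8750.
R^2 = 1 - SSres/SStot = 0.9966.

0.9966


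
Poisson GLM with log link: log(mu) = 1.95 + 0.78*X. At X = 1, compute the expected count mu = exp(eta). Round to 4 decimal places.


Compute eta = 1.95 + 0.78 * 1 = 2.7300.
Apply inverse link: mu = e^2.7300 = 15.3329.

15.3329


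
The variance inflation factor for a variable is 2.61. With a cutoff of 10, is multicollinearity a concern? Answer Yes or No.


Check: VIF = 2.61 vs threshold = 10.
Since 2.61 < 10, the answer is No.

No


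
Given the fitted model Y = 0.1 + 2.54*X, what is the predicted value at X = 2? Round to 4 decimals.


Substitute X = 2 into the equation:
Y = 0.1 + 2.54 * 2 = 0.1 + 5.0800 = 5.1800.

5.1800


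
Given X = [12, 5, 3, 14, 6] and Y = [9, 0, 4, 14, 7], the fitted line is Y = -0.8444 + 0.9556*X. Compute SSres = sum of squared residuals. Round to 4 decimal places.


For each point, residual = actual - predicted.
Residuals: [-1.6228, -3.9336, 1.9776, 1.4660, 2.1108].
Sum of squared residuals = 28.6222.

28.6222


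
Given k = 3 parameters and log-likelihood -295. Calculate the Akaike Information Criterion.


AIC = 2k - 2*loglik = 2(3) - 2(-295).
= 6 + 590 = 596.

596


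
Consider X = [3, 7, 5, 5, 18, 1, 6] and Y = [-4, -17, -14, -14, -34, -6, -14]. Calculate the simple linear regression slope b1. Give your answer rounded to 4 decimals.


First compute the means: xbar = 6.4286, ybar = -14.7143.
Then S_xx = sum((xi - xbar)^2) = 179.7143.
S_xy = sum((xi - xbar)(yi - ybar)) = -310.8571.
b1 = S_xy / S_xx = -310.8571 / 179.7143 = -1.7297.

-1.7297


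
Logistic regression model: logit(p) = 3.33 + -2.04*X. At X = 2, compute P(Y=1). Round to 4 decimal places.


z = 3.33 + -2.04 * 2 = -0.7500.
Sigmoid: P = 1 / (1 + exp(0.7500)) = 0.3208.

0.3208


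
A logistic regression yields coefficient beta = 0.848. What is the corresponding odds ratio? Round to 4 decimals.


The odds ratio is computed as:
OR = e^(0.848) = 2.3350.

2.3350


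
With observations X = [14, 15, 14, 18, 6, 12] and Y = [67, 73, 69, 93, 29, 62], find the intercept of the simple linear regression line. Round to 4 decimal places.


The slope is b1 = 5.1526.
Sample means are xbar = 13.1667 and ybar = 65.5000.
Intercept: b0 = 65.5000 - (5.1526)(13.1667) = -2.3423.

-2.3423


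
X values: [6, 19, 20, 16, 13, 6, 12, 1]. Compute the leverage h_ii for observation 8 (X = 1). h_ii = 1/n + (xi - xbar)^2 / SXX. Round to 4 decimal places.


Compute xbar = 11.6250 with n = 8 observations.
SXX = 321.8750.
Leverage = 1/8 + (1 - 11.6250)^2/321.8750 = 0.4757.

0.4757


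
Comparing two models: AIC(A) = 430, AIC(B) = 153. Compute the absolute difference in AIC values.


Compute |430 - 153| = 277.
Model B has the smaller AIC.

277


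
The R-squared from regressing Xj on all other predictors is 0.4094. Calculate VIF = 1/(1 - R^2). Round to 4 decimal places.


Denominator: 1 - 0.4094 = 0.5906.
VIF = 1 / 0.5906 = 1.6932.

1.6932


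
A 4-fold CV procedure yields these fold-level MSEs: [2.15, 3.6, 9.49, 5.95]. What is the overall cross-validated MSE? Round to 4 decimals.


Add all fold MSEs: 21.1900.
Divide by k = 4: 21.1900/4 = 5.2975.

5.2975


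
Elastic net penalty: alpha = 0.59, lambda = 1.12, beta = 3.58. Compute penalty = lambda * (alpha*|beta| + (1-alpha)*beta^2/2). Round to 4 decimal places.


L1 component = 0.59 * |3.58| = 2.1122.
L2 component = 0.41 * 3.58^2 / 2 = 2.6274.
Penalty = 1.12 * (2.1122 + 2.6274) = 1.12 * 4.7396 = 5.3083.

5.3083


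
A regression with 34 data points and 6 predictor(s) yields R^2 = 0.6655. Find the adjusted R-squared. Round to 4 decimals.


Using the formula:
(1 - 0.6655) = 0.3345.
Multiply by 33/27: 0.3345 * 33 = 11.0385, then 11.0385 / 27 = 0.4088.
Adj R^2 = 1 - 0.4088 = 0.5912.

0.5912


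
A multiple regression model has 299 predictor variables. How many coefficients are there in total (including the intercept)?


Each predictor gets one coefficient, plus one intercept.
Total parameters = 299 + 1 = 300.

300


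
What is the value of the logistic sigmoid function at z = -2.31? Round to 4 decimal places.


exp(2.3100) = 10.0744.
1 + exp(-z) = 11.0744.
sigmoid = 1/11.0744 = 0.0903.

0.0903


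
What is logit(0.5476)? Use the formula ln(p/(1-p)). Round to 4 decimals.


The odds are p/(1-p) = 0.5476 / 0.4524 = 1.2104.
logit(p) = ln(1.2104) = 0.1910.

0.1910


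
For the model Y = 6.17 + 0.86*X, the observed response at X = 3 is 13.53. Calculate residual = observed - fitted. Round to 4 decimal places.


Fitted value at X = 3 is yhat = 6.17 + 0.86*3 = 8.7500.
Residual = 13.53 - 8.7500 = 4.7800.

4.7800


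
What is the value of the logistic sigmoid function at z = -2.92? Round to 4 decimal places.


exp(2.9200) = 18.5413.
1 + exp(-z) = 19.5413.
sigmoid = 1/19.5413 = 0.0512.

0.0512


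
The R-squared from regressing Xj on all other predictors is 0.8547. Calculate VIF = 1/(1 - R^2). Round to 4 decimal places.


Using VIF = 1/(1 - R^2_j):
1 - 0.8547 = 0.1453.
VIF = 6.8823.

6.8823


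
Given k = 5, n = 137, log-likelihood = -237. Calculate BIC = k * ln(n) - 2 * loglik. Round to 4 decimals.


Compute k*ln(n) = 5*ln(137) = 5*4.919981 = 24.599905.
Then -2*loglik = 474.
BIC = 24.599905 + 474 = 498.599905, which rounds to 498.5999.

498.5999


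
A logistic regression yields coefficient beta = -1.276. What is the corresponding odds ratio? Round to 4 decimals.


The odds ratio is computed as:
OR = e^(-1.276) = 0.2792.

0.2792


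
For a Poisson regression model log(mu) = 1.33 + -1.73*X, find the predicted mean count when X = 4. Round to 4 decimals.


Compute eta = 1.33 + -1.73 * 4 = -5.5900.
Apply inverse link: mu = e^-5.5900 = 0.0037.

0.0037


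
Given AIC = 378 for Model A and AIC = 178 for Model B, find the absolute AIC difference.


Compute |378 - 178| = 200.
Model B has the smaller AIC.

200


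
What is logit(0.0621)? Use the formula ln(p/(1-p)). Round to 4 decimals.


Compute the odds: 0.0621/0.9379 = 0.0662.
Take the natural log: ln(0.0662) = -2.7149.

-2.7149


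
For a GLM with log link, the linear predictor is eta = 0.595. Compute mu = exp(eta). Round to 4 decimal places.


The inverse log link gives:
mu = exp(0.595) = 1.8130.

1.8130


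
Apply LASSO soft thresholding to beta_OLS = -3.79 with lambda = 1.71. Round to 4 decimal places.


Absolute value: |-3.79| = 3.79.
Compare to lambda = 1.71.
Since |beta| > lambda, coefficient = sign(beta)*(|beta| - lambda) = -2.0800.

-2.0800


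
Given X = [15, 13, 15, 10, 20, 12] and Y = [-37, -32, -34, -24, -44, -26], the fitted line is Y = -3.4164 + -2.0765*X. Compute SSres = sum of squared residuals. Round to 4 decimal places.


For each point, residual = actual - predicted.
Residuals: [-2.4361, -1.5891, 0.5639, 0.1814, 0.9464, 2.3344].
Sum of squared residuals = 15.1558.

15.1558


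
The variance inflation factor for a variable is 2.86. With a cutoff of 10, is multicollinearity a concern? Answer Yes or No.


Compare VIF = 2.86 to the threshold of 10.
2.86 < 10, so the answer is No.

No


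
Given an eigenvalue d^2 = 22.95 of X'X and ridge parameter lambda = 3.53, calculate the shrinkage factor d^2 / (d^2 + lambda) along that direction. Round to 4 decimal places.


Compute the denominator: 22.95 + 3.53 = 26.4800.
Shrinkage factor = 22.95 / 26.4800 = 0.8667.

0.8667


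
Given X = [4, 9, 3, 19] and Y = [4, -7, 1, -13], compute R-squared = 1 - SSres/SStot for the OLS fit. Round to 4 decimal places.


Fit the OLS line: b0 = 4.9456, b1 = -0.9938.
SSres = 19.9938.
SStot = 178.7500.
R^2 = 1 - 19.9938/178.7500 = 0.8881.

0.8881


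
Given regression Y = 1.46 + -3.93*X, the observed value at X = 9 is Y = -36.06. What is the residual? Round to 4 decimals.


Predicted = 1.46 + -3.93 * 9 = -33.9100.
Residual = -36.06 - -33.9100 = -2.1500.

-2.1500


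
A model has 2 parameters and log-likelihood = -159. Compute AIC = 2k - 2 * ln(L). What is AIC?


Compute:
2k = 2*2 = 4.
-2*loglik = -2*(-159) = 318.
AIC = 4 + 318 = 322.

322


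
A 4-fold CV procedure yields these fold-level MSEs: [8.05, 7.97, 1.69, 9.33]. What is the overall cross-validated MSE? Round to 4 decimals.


Sum of fold MSEs = 27.0400.
Average = 27.0400 / 4 = 6.7600.

6.7600


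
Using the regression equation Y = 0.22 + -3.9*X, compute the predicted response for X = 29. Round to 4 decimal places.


Substitute X = 29 into the equation:
Y = 0.22 + -3.9 * 29 = 0.22 + -113.1000 = -112.8800.

-112.8800


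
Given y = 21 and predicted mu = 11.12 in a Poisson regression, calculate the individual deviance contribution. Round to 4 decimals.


Compute y*ln(y/mu) = 21*ln(21/11.12) = 21*0.635777 = 13.351317.
y - mu = 9.88.
D = 2*(13.351317 - (9.88)) = 6.942634, which rounds to 6.9426.

6.9426


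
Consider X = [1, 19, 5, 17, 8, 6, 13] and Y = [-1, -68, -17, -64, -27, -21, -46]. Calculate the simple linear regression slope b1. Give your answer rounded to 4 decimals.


First compute the means: xbar = 9.8571, ybar = -34.8571.
Then S_xx = sum((xi - xbar)^2) = 264.8571.
S_xy = sum((xi - xbar)(yi - ybar)) = -1000.8571.
b1 = S_xy / S_xx = -1000.8571 / 264.8571 = -3.7789.

-3.7789


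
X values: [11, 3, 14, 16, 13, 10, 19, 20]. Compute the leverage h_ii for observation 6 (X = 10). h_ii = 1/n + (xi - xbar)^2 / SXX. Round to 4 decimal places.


Compute xbar = 13.2500 with n = 8 observations.
SXX = 207.5000.
Leverage = 1/8 + (10 - 13.2500)^2/207.5000 = 0.1759.

0.1759


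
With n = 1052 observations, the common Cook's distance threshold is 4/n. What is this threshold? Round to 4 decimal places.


Using the rule of thumb:
Threshold = 4 / 1052 = 0.0038.

0.0038


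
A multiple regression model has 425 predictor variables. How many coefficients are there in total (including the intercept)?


Including the intercept, the model has 425 predictor coefficients + 1 intercept.
Total = 426.

426


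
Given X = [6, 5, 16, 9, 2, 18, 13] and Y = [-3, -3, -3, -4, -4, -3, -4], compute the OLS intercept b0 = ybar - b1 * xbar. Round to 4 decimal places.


The slope is b1 = 0.0259.
Sample means are xbar = 9.8571 and ybar = -3.4286.
Intercept: b0 = -3.4286 - (0.0259)(9.8571) = -3.6842.

-3.6842


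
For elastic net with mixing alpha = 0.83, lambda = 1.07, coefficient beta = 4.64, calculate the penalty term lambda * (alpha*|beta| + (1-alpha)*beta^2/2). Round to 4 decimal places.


L1 component = 0.83 * |4.64| = 3.8512.
L2 component = 0.17 * 4.64^2 / 2 = 1.8300.
Penalty = 1.07 * (3.8512 + 1.8300) = 1.07 * 5.6812 = 6.0789.

6.0789


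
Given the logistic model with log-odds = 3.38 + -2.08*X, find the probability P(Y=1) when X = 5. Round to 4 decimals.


Compute z = 3.38 + (-2.08)(5) = -7.0200.
exp(-z) = 1118.7866.
P = 1/(1 + 1118.7866) = 0.0009.

0.0009


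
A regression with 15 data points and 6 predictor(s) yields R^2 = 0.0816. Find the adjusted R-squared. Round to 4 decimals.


Plug in: Adj R^2 = 1 - (1 - 0.0816) * 14/8.
= 1 - 0.9184 * 14/8
= 1 - 12.8576 / 8
= 1 - 1.6072 = -0.6072.

-0.6072


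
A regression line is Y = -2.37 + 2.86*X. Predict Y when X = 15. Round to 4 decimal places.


Predicted value:
Y = -2.37 + (2.86)(15) = -2.37 + 42.9000 = 40.5300.

40.5300


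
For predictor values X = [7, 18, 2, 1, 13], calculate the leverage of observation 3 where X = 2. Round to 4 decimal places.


Compute xbar = 8.2000 with n = 5 observations.
SXX = 210.8000.
Leverage = 1/5 + (2 - 8.2000)^2/210.8000 = 0.3824.

0.3824


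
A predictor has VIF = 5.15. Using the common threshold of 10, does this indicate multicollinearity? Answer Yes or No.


Compare VIF = 5.15 to the threshold of 10.
5.15 < 10, so the answer is No.

No


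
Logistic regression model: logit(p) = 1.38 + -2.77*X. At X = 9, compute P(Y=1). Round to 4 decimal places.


z = 1.38 + -2.77 * 9 = -23.5500.
Sigmoid: P = 1 / (1 + exp(23.5500)) = 0.0000.

0.0000


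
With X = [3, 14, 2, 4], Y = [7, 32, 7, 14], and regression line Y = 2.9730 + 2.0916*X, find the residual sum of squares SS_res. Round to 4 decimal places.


For each point, residual = actual - predicted.
Residuals: [-2.2478, -0.2554, -0.1562, 2.6606].
Sum of squared residuals = 12.2210.

12.2210


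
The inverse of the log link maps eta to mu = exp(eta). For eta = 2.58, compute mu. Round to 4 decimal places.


The inverse log link gives:
mu = exp(2.58) = 13.1971.

13.1971


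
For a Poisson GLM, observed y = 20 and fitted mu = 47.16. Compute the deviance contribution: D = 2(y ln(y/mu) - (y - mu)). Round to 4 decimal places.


First: ln(20/47.16) = -0.857814.
Then: 20 * -0.857814 = -17.156280.
y - mu = 20 - 47.16 = -27.16.
D = 2(-17.156280 - -27.16) = 20.007440, which rounds to 20.0074.

20.0074


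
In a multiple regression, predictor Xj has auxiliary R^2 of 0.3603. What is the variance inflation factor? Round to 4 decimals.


Using VIF = 1/(1 - R^2_j):
1 - 0.3603 = 0.6397.
VIF = 1.5632.

1.5632


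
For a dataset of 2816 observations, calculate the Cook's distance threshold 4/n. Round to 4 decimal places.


The threshold is 4/n.
4/2816 = 0.0014.

0.0014


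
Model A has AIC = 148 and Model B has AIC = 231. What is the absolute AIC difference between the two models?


|AIC_A - AIC_B| = |148 - 231| = 83.
Model A is preferred (lower AIC).

83


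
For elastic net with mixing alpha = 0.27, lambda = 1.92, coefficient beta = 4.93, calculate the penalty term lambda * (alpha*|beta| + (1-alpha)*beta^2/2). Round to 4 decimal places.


L1 component = 0.27 * |4.93| = 1.3311.
L2 component = 0.73 * 4.93^2 / 2 = 8.8713.
Penalty = 1.92 * (1.3311 + 8.8713) = 1.92 * 10.2024 = 19.5886.

19.5886


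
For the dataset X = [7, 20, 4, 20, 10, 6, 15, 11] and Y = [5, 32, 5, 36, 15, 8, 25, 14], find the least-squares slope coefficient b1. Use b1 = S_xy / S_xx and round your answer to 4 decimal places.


Calculate xbar = 11.6250, ybar = 17.5000.
S_xx = 265.8750, S_xy = 514.5000.
Using b1 = S_xy / S_xx = 514.5000 / 265.8750, we get b1 = 1.9351.

1.9351


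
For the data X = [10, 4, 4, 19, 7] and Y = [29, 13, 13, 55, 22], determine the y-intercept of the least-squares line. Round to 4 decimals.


The slope is b1 = 2.7868.
Sample means are xbar = 8.8000 and ybar = 26.4000.
Intercept: b0 = 26.4000 - (2.7868)(8.8000) = 1.8760.

1.8760


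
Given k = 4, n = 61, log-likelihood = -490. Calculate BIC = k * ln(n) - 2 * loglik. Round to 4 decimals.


Compute k*ln(n) = 4*ln(61) = 4*4.110874 = 16.443496.
Then -2*loglik = 980.
BIC = 16.443496 + 980 = 996.443496, which rounds to 996.4435.

996.4435


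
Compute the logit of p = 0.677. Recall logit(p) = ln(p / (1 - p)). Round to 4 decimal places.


1 - p = 0.323.
p/(1-p) = 2.0960.
logit = ln(2.0960) = 0.7400.

0.7400


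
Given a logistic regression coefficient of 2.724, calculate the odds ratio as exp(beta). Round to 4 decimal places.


exp(2.724) = 15.2412.
So the odds ratio is 15.2412.

15.2412


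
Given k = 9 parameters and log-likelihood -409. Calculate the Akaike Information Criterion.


AIC = 2*9 - 2*(-409).
= 18 + 818 = 836.

836


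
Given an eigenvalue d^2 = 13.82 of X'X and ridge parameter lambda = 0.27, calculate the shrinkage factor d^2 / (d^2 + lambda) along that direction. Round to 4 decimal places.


Denominator = d^2 + lambda = 13.82 + 0.27 = 14.0900.
Shrinkage = 13.82 / 14.0900 = 0.9808.

0.9808


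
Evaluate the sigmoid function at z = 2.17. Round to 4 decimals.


Compute exp(-2.1700) = 0.1142.
Sigmoid = 1 / (1 + 0.1142) = 1 / 1.1142 = 0.8975.

0.8975


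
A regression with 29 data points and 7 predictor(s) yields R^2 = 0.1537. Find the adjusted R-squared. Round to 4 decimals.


Using the formula:
(1 - 0.1537) = 0.8463.
Multiply by 28/21: 0.8463 * 28 = 23.6964, then 23.6964 / 21 = 1.1284.
Adj R^2 = 1 - 1.1284 = -0.1284.

-0.1284


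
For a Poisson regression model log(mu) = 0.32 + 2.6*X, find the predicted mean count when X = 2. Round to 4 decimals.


Compute eta = 0.32 + 2.6 * 2 = 5.5200.
Apply inverse link: mu = e^5.5200 = 249.6350.

249.6350


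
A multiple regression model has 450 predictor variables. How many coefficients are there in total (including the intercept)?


Each predictor gets one coefficient, plus one intercept.
Total parameters = 450 + 1 = 451.

451


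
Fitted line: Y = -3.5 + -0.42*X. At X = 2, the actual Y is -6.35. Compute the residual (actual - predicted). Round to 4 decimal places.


Fitted value at X = 2 is yhat = -3.5 + -0.42*2 = -4.3400.
Residual = -6.35 - -4.3400 = -2.0100.

-2.0100


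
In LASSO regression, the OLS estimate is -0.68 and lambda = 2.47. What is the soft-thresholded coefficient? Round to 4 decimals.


Absolute value: |-0.68| = 0.68.
Compare to lambda = 2.47.
Since |beta| <= lambda, the coefficient is set to 0.

0.0000


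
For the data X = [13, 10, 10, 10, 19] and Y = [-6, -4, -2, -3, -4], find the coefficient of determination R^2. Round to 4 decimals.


Fit the OLS line: b0 = -2.0980, b1 = -0.1373.
SSres = 7.6471.
SStot = 8.8000.
R^2 = 1 - 7.6471/8.8000 = 0.1310.

0.1310


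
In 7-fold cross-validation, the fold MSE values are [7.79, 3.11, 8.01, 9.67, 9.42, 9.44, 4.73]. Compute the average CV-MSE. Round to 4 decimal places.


Total MSE across folds = 52.1700.
CV-MSE = 52.1700/7 = 7.4529.

7.4529


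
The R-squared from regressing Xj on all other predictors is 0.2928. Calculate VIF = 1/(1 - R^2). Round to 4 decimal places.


Using VIF = 1/(1 - R^2_j):
1 - 0.2928 = 0.7072.
VIF = 1.4140.

1.4140


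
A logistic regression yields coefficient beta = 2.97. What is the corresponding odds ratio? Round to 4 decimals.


Odds ratio = exp(beta) = exp(2.97).
= 19.4919.

19.4919


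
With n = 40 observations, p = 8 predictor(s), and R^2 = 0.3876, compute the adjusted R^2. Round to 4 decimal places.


Using the formula:
(1 - 0.3876) = 0.6124.
Multiply by 39/31: 0.6124 * 39 = 23.8836, then 23.8836 / 31 = 0.7704.
Adj R^2 = 1 - 0.7704 = 0.2296.

0.2296


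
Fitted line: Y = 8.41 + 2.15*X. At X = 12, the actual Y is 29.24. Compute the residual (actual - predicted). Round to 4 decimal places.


Compute yhat = 8.41 + (2.15)(12) = 34.2100.
Residual = actual - predicted = 29.24 - 34.2100 = -4.9700.

-4.9700


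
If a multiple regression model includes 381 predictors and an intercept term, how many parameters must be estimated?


Total coefficients = number of predictors + 1 (for the intercept).
= 381 + 1 = 382.

382


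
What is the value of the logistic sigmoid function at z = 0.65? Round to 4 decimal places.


exp(-0.6500) = 0.5220.
1 + exp(-z) = 1.5220.
sigmoid = 1/1.5220 = 0.6570.

0.6570


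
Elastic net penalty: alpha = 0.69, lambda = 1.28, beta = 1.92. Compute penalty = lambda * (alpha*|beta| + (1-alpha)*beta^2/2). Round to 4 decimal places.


L1 component = 0.69 * |1.92| = 1.3248.
L2 component = 0.31 * 1.92^2 / 2 = 0.5714.
Penalty = 1.28 * (1.3248 + 0.5714) = 1.28 * 1.8962 = 2.4271.

2.4271


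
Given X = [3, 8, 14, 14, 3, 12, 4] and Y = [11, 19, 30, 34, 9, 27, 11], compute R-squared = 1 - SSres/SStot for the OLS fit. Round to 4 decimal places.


After computing the OLS fit (b0=3.5251, b1=2.0056):
SSres = 11.7095, SStot = 628.8571.
R^2 = 1 - 11.7095/628.8571 = 0.9814.

0.9814


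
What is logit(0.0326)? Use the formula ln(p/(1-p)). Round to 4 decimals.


1 - p = 0.9674.
p/(1-p) = 0.0337.
logit = ln(0.0337) = -3.3903.

-3.3903


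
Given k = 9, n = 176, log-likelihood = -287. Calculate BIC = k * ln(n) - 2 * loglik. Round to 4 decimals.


Compute k*ln(n) = 9*ln(176) = 9*5.170484 = 46.534356.
Then -2*loglik = 574.
BIC = 46.534356 + 574 = 620.534356, which rounds to 620.5344.

620.5344


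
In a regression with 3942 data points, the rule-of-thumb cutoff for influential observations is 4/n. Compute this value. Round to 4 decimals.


The threshold is 4/n.
4/3942 = 0.0010.

0.0010


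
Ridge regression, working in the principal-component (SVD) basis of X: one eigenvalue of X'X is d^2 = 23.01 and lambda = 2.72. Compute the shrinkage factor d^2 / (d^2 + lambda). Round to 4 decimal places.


Compute the denominator: 23.01 + 2.72 = 25.7300.
Shrinkage factor = 23.01 / 25.7300 = 0.8943.

0.8943


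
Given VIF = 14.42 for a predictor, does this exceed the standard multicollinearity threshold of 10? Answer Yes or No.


The threshold is 10.
VIF = 14.42 is >= 10.
Multicollinearity indication: Yes.

Yes


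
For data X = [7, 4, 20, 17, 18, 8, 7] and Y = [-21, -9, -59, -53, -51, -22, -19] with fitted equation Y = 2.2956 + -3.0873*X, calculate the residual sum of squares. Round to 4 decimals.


For each point, residual = actual - predicted.
Residuals: [-1.6845, 1.0536, 0.4504, -2.8115, 2.2758, 0.4028, 0.3155].
Sum of squared residuals = 17.4961.

17.4961


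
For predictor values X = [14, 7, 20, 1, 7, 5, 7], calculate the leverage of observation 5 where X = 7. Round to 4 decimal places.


Mean of X: xbar = 8.7143.
SXX = 237.4286.
For X = 7: h = 1/7 + (7 - 8.7143)^2/237.4286 = 0.1552.

0.1552


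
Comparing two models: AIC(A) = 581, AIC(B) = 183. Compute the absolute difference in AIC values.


Absolute difference = |581 - 183| = 398.
The model with lower AIC (B) is preferred.

398


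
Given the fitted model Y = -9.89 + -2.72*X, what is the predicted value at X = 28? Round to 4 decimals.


Plug X = 28 into Y = -9.89 + -2.72*X:
Y = -9.89 + -76.1600 = -86.0500.

-86.0500


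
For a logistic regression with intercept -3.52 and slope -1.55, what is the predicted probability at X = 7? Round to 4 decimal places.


Linear predictor: z = -3.52 + -1.55 * 7 = -14.3700.
P = 1/(1 + exp(14.3700)) = 1/(1 + 1741051.8499) = 0.0000.

0.0000


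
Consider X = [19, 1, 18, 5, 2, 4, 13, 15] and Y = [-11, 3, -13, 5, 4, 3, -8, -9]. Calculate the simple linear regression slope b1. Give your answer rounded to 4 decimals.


First compute the means: xbar = 9.6250, ybar = -3.2500.
Then S_xx = sum((xi - xbar)^2) = 383.8750.
S_xy = sum((xi - xbar)(yi - ybar)) = -383.7500.
b1 = S_xy / S_xx = -383.7500 / 383.8750 = -0.9997.

-0.9997


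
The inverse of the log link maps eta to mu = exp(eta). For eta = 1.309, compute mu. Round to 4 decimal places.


mu = exp(eta) = exp(1.309).
= 3.7025.

3.7025


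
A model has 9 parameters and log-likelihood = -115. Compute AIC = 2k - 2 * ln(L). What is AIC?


AIC = 2k - 2*loglik = 2(9) - 2(-115).
= 18 + 230 = 248.

248


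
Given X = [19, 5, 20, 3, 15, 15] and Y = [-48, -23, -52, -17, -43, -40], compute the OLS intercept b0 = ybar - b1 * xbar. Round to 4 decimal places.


The slope is b1 = -1.9513.
Sample means are xbar = 12.8333 and ybar = -37.1667.
Intercept: b0 = -37.1667 - (-1.9513)(12.8333) = -12.1246.

-12.1246


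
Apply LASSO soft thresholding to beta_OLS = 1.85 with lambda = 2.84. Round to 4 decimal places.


Absolute value: |1.85| = 1.85.
Compare to lambda = 2.84.
Since |beta| <= lambda, the coefficient is set to 0.

0.0000


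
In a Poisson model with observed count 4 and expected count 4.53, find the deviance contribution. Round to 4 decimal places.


First: ln(4/4.53) = -0.124428.
Then: 4 * -0.124428 = -0.497712.
y - mu = 4 - 4.53 = -0.53.
D = 2(-0.497712 - -0.53) = 0.064576, which rounds to 0.0646.

0.0646


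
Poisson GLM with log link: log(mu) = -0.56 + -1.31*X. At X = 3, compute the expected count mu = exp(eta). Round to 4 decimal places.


Linear predictor: eta = -0.56 + (-1.31)(3) = -4.4900.
Expected count: mu = exp(-4.4900) = 0.0112.

0.0112


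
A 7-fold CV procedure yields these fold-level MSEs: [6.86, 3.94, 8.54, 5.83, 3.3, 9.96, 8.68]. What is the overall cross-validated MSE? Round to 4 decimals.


Add all fold MSEs: 47.1100.
Divide by k = 7: 47.1100/7 = 6.7300.

6.7300


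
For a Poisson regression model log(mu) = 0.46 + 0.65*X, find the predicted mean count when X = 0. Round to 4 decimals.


Compute eta = 0.46 + 0.65 * 0 = 0.4600.
Apply inverse link: mu = e^0.4600 = 1.5841.

1.5841


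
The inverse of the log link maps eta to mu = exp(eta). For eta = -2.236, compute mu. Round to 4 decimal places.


Apply the inverse link:
mu = e^-2.236 = 0.1069.

0.1069


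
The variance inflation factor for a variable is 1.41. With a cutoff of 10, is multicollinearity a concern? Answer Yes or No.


The threshold is 10.
VIF = 1.41 is < 10.
Multicollinearity indication: No.

No


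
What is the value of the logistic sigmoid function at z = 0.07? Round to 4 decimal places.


exp(-0.0700) = 0.9324.
1 + exp(-z) = 1.9324.
sigmoid = 1/1.9324 = 0.5175.

0.5175


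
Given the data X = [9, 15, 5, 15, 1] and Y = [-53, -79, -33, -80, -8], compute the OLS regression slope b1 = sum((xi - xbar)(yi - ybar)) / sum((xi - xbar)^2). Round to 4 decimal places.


First compute the means: xbar = 9.0000, ybar = -50.6000.
Then S_xx = sum((xi - xbar)^2) = 152.0000.
S_xy = sum((xi - xbar)(yi - ybar)) = -758.0000.
b1 = S_xy / S_xx = -758.0000 / 152.0000 = -4.9868.

-4.9868


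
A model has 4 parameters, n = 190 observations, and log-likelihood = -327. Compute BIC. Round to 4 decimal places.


ln(190) = 5.247024.
k * ln(n) = 4 * 5.247024 = 20.988096.
-2L = 654.
BIC = 20.988096 + 654 = 674.988096, which rounds to 674.9881.

674.9881


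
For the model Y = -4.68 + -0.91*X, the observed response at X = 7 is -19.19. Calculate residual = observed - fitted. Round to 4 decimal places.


Compute yhat = -4.68 + (-0.91)(7) = -11.0500.
Residual = actual - predicted = -19.19 - -11.0500 = -8.1400.

-8.1400


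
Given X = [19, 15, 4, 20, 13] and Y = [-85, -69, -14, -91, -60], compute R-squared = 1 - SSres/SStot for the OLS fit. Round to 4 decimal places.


After computing the OLS fit (b0=3.9029, b1=-4.7678):
SSres = 10.0233, SStot = 3710.8000.
R^2 = 1 - 10.0233/3710.8000 = 0.9973.

0.9973


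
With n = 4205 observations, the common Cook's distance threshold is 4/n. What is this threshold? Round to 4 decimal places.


The threshold is 4/n.
4/4205 = 0.0010.

0.0010


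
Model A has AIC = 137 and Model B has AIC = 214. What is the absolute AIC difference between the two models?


Absolute difference = |137 - 214| = 77.
The model with lower AIC (A) is preferred.

77


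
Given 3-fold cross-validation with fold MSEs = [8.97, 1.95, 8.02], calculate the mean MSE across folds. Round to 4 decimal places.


Sum of fold MSEs = 18.9400.
Average = 18.9400 / 3 = 6.3133.

6.3133


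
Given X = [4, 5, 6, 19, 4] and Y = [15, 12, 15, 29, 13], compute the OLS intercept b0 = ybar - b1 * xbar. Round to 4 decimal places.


Compute b1 = 1.0569 from the OLS formula.
With xbar = 7.6000 and ybar = 16.8000, the intercept is:
b0 = 16.8000 - 1.0569 * 7.6000 = 8.7676.

8.7676


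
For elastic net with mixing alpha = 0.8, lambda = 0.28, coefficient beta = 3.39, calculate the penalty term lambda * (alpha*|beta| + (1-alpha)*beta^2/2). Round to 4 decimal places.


alpha * |beta| = 0.8 * 3.39 = 2.7120.
(1-alpha) * beta^2/2 = 0.2 * 11.4921/2 = 1.1492.
Total = 0.28 * (2.7120 + 1.1492) = 1.0811.

1.0811


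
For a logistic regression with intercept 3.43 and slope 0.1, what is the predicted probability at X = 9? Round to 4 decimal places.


Compute z = 3.43 + (0.1)(9) = 4.3300.
exp(-z) = 0.0132.
P = 1/(1 + 0.0132) = 0.9870.

0.9870


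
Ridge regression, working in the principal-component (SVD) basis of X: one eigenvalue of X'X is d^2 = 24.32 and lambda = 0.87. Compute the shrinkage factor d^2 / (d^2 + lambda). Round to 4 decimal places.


Denominator = d^2 + lambda = 24.32 + 0.87 = 25.1900.
Shrinkage = 24.32 / 25.1900 = 0.9655.

0.9655


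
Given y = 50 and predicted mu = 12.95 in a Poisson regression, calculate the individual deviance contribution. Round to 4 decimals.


Compute y*ln(y/mu) = 50*ln(50/12.95) = 50*1.350927 = 67.546350.
y - mu = 37.05.
D = 2*(67.546350 - (37.05)) = 60.992700, which rounds to 60.9927.

60.9927


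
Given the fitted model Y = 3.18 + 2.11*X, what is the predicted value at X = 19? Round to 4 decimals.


Predicted value:
Y = 3.18 + (2.11)(19) = 3.18 + 40.0900 = 43.2700.

43.2700


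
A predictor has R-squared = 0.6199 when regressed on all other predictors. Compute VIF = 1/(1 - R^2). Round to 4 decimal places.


Denominator: 1 - 0.6199 = 0.3801.
VIF = 1 / 0.3801 = 2.6309.

2.6309


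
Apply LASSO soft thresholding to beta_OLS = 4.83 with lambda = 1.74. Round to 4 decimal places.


Absolute value: |4.83| = 4.83.
Compare to lambda = 1.74.
Since |beta| > lambda, coefficient = sign(beta)*(|beta| - lambda) = 3.0900.

3.0900


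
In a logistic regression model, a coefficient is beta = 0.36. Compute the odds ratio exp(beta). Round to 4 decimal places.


The odds ratio is computed as:
OR = e^(0.36) = 1.4333.

1.4333


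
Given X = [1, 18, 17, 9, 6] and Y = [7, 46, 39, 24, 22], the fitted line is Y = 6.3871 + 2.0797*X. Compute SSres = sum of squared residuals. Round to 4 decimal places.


Predicted values from Y = 6.3871 + 2.0797*X.
Residuals: [-1.4668, 2.1783, -2.7420, -1.1044, 3.1347].
SSres = 25.4611.

25.4611


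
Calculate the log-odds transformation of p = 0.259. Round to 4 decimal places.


The odds are p/(1-p) = 0.259 / 0.741 = 0.3495.
logit(p) = ln(0.3495) = -1.0512.

-1.0512


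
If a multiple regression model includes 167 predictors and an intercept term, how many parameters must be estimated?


Including the intercept, the model has 167 predictor coefficients + 1 intercept.
Total = 168.

168


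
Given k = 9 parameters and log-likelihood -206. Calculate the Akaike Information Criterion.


Compute:
2k = 2*9 = 18.
-2*loglik = -2*(-206) = 412.
AIC = 18 + 412 = 430.

430


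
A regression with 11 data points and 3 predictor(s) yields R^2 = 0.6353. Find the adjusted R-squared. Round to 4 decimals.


Plug in: Adj R^2 = 1 - (1 - 0.6353) * 10/7.
= 1 - 0.3647 * 10/7
= 1 - 3.6470 / 7
= 1 - 0.5210 = 0.4790.

0.4790


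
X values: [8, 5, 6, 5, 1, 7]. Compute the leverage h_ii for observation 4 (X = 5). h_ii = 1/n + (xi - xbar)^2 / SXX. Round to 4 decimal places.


Mean of X: xbar = 5.3333.
SXX = 29.3333.
For X = 5: h = 1/6 + (5 - 5.3333)^2/29.3333 = 0.1705.

0.1705


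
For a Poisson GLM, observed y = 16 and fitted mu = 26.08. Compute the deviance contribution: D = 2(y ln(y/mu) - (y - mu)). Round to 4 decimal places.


y/mu = 16/26.08 = 0.613497 (approx.), and ln(16/26.08) = -0.488580.
y * ln(y/mu) = 16 * -0.488580 = -7.817280.
y - mu = -10.08.
D = 2 * (-7.817280 - -10.08) = 4.525440, which rounds to 4.5254.

4.5254


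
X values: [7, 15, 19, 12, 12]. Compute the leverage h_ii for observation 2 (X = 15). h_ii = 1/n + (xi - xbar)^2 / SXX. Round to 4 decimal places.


Mean of X: xbar = 13.0000.
SXX = 78.0000.
For X = 15: h = 1/5 + (15 - 13.0000)^2/78.0000 = 0.2513.

0.2513


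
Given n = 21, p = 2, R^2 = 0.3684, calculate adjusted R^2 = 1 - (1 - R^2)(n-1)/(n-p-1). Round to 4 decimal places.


Using the formula:
(1 - 0.3684) = 0.6316.
Multiply by 20/18: 0.6316 * 20 = 12.6320, then 12.6320 / 18 = 0.7018.
Adj R^2 = 1 - 0.7018 = 0.2982.

0.2982


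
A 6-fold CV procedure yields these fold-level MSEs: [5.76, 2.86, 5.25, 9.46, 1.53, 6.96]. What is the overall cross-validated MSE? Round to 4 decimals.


Add all fold MSEs: 31.8200.
Divide by k = 6: 31.8200/6 = 5.3033.

5.3033


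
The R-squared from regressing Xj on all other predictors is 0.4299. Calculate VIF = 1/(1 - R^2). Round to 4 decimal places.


Using VIF = 1/(1 - R^2_j):
1 - 0.4299 = 0.5701.
VIF = 1.7541.

1.7541


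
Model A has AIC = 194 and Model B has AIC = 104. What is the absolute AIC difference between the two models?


|AIC_A - AIC_B| = |194 - 104| = 90.
Model B is preferred (lower AIC).

90


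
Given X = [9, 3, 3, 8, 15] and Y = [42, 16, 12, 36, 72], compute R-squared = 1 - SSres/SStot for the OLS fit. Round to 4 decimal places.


Fit the OLS line: b0 = -0.9597, b1 = 4.8105.
SSres = 11.6371.
SStot = 2307.2000.
R^2 = 1 - 11.6371/2307.2000 = 0.9950.

0.9950


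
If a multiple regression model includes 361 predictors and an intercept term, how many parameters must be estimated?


Each predictor gets one coefficient, plus one intercept.
Total parameters = 361 + 1 = 362.

362


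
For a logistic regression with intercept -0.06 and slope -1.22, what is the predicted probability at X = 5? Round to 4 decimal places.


Compute z = -0.06 + (-1.22)(5) = -6.1600.
exp(-z) = 473.4281.
P = 1/(1 + 473.4281) = 0.0021.

0.0021


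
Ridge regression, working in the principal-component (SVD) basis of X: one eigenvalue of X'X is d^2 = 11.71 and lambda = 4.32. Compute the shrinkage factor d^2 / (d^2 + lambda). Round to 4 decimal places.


d^2 + lambda = 11.71 + 4.32 = 16.0300.
Shrinkage factor = 11.71/16.0300 = 0.7305.

0.7305


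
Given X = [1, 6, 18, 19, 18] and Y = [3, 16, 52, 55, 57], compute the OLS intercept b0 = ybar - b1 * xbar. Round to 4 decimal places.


First find the slope: b1 = 3.0188.
Means: xbar = 12.4000, ybar = 36.6000.
b0 = ybar - b1 * xbar = 36.6000 - 3.0188 * 12.4000 = -0.8326.

-0.8326


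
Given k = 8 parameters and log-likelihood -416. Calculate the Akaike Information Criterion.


AIC = 2*8 - 2*(-416).
= 16 + 832 = 848.

848


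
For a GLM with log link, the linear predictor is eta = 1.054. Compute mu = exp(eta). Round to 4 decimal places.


mu = exp(eta) = exp(1.054).
= 2.8691.

2.8691
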